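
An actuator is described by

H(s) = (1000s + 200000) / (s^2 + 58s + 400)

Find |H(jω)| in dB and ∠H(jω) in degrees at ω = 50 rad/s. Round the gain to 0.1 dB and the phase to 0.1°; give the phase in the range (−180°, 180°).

Substitute s = j50:
Numerator: 1000(j50) + 200000 = 200000 + j50000
Denominator: (j50)^2 + 58(j50) + 400 = -2100 + j2900
|N| = √(200000² + 50000²) ≈ 2.0616e+05, ∠N ≈ 14.04°
|D| = √(2100² + 2900²) ≈ 3580.5, ∠D ≈ 125.91°
|H| = 2.0616e+05 / 3580.5 ≈ 57.579
Gain = 20 log₁₀(57.579) ≈ 35.21 dB
∠H = 14.04° − 125.91° = -111.87°

35.2 dB, -111.9°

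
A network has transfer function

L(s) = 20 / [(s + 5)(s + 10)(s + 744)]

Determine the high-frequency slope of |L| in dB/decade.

Each pole contributes −20 dB/decade at high frequency; each zero contributes +20 dB/decade.
Net: 0 zero(s) − 3 pole(s) → -60 dB/decade.

-60 dB/decade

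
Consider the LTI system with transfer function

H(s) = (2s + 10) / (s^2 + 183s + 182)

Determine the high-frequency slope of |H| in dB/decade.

Each pole contributes −20 dB/decade at high frequency; each zero contributes +20 dB/decade.
Net: 1 zero(s) − 2 pole(s) → -20 dB/decade.

-20 dB/decade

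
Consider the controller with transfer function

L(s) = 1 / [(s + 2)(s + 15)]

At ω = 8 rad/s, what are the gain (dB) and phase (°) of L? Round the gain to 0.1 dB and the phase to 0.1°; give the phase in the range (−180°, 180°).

-42.9 dB, -104.0°

At s = jω = j8:
pole (s+2): 2 + j8 → |·| = √(2²+8²) = √68 ≈ 8.2462, ∠ = arctan(8/2) ≈ 75.96°
pole (s+15): 15 + j8 → |·| = √(15²+8²) = √289 ≈ 17, ∠ = arctan(8/15) ≈ 28.07°
|L| = 1 / 140.19 ≈ 0.0071332
Gain = 20 log₁₀(0.0071332) ≈ -42.93 dB
∠L = 0.00° − 104.03° = -104.03°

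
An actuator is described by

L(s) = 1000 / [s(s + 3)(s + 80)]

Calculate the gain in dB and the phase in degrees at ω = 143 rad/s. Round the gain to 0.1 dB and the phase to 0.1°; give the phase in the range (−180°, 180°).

At s = jω = j143:
pole (s+3): 3 + j143 → |·| = √(3²+143²) = √20458 ≈ 143.03, ∠ = arctan(143/3) ≈ 88.80°
pole (s+80): 80 + j143 → |·| = √(80²+143²) = √26849 ≈ 163.86, ∠ = arctan(143/80) ≈ 60.78°
pole at origin: |s| = 143, ∠ = 90.00° (in denominator)
|L| = 1000 / 3.3515e+06 ≈ 0.00029837
Gain = 20 log₁₀(0.00029837) ≈ -70.50 dB
∠L = 0.00° − 239.58° = -239.58° ≡ 120.42° (principal value)

-70.5 dB, 120.4°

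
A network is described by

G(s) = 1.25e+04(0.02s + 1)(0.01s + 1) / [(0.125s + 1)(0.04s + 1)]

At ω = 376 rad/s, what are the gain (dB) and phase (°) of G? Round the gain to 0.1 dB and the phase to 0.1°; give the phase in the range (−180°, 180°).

54.3 dB, -17.4°

At ω = 376 rad/s:
zero (1 + j376·0.02) = 1 + j7.52 → |·| ≈ 7.5862, ∠ ≈ 82.43°
zero (1 + j376·0.01) = 1 + j3.76 → |·| ≈ 3.8907, ∠ ≈ 75.11°
pole (1 + j376·0.125) = 1 + j47 → |·| ≈ 47.011, ∠ ≈ 88.78°
pole (1 + j376·0.04) = 1 + j15.04 → |·| ≈ 15.073, ∠ ≈ 86.20°
|G| = 1.25e+04 · 7.5862 · 3.8907 / (47.011 · 15.073) ≈ 520.67
Gain = 20 log₁₀(520.67) ≈ 54.33 dB
∠G = (82.43° + 75.11°) − (88.78° + 86.20°) = -17.44°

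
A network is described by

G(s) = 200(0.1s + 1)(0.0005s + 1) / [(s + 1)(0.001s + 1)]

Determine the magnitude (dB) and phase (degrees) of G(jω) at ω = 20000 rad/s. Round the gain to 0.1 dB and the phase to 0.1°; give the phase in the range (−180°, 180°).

20.0 dB, -2.9°

At ω = 20000 rad/s:
zero (1 + j20000·0.1) = 1 + j2000 → |·| ≈ 2000, ∠ ≈ 89.97°
zero (1 + j20000·0.0005) = 1 + j10 → |·| ≈ 10.05, ∠ ≈ 84.29°
pole (1 + j20000·1) = 1 + j20000 → |·| ≈ 20000, ∠ ≈ 90.00°
pole (1 + j20000·0.001) = 1 + j20 → |·| ≈ 20.025, ∠ ≈ 87.14°
|G| = 200 · 2000 · 10.05 / (20000 · 20.025) ≈ 10.037
Gain = 20 log₁₀(10.037) ≈ 20.03 dB
∠G = (89.97° + 84.29°) − (90.00° + 87.14°) = -2.88°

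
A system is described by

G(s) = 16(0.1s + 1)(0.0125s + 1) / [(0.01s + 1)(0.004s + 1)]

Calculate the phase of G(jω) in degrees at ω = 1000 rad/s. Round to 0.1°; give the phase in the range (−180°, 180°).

At ω = 1000 rad/s:
zero (1 + j1000·0.1) = 1 + j100 → |·| ≈ 100, ∠ ≈ 89.43°
zero (1 + j1000·0.0125) = 1 + j12.5 → |·| ≈ 12.54, ∠ ≈ 85.43°
pole (1 + j1000·0.01) = 1 + j10 → |·| ≈ 10.05, ∠ ≈ 84.29°
pole (1 + j1000·0.004) = 1 + j4 → |·| ≈ 4.1231, ∠ ≈ 75.96°
∠G = (89.43° + 85.43°) − (84.29° + 75.96°) = 14.61°

14.6°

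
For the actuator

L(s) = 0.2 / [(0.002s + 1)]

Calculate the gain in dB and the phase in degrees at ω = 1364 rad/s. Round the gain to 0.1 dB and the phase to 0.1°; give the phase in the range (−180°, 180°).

At ω = 1364 rad/s:
pole (1 + j1364·0.002) = 1 + j2.728 → |·| ≈ 2.9055, ∠ ≈ 69.87°
|L| = 0.2 · 1 / (2.9055) ≈ 0.068835
Gain = 20 log₁₀(0.068835) ≈ -23.24 dB
∠L = (0°) − (69.87°) = -69.87°

-23.2 dB, -69.9°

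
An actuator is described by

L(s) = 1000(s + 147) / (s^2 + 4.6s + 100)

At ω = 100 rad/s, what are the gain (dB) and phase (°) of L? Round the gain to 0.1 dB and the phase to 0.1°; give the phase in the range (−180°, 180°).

At s = jω = j100:
zero (s+147): 147 + j100 → |·| = √(147²+100²) = √31609 ≈ 177.79, ∠ = arctan(100/147) ≈ 34.23°
quadratic: (j100)² + 4.6·j100 + 100 = -9900 + j460 → |·| ≈ 9910.7, ∠ ≈ 177.34°
|L| = 1000 · 177.79 / 9910.7 ≈ 17.939
Gain = 20 log₁₀(17.939) ≈ 25.08 dB
∠L = 34.23° − 177.34° = -143.11°

25.1 dB, -143.1°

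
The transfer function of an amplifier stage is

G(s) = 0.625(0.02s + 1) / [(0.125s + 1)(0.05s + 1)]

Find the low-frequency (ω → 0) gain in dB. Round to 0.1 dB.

-4.1 dB

G(0) = 0.625 · 1 / 1 = 0.625
20 log₁₀(0.625) ≈ -4.08 dB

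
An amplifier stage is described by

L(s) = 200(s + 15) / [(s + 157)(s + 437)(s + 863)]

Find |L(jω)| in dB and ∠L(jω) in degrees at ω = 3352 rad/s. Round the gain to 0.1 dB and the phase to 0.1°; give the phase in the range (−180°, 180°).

-95.4 dB, -155.7°

At s = jω = j3352:
zero (s+15): 15 + j3352 → |·| = √(15²+3352²) = √11236129 ≈ 3352, ∠ = arctan(3352/15) ≈ 89.74°
pole (s+157): 157 + j3352 → |·| = √(157²+3352²) = √11260553 ≈ 3355.7, ∠ = arctan(3352/157) ≈ 87.32°
pole (s+437): 437 + j3352 → |·| = √(437²+3352²) = √11426873 ≈ 3380.4, ∠ = arctan(3352/437) ≈ 82.57°
pole (s+863): 863 + j3352 → |·| = √(863²+3352²) = √11980673 ≈ 3461.3, ∠ = arctan(3352/863) ≈ 75.56°
|L| = 200 · 3352 / 3.9264e+10 ≈ 1.7074e-05
Gain = 20 log₁₀(1.7074e-05) ≈ -95.35 dB
∠L = 89.74° − 245.45° = -155.71°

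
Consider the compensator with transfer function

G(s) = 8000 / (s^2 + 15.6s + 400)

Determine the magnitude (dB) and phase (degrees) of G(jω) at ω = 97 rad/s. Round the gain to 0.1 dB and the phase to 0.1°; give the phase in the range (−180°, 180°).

-1.2 dB, -170.5°

At s = jω = j97:
quadratic: (j97)² + 15.6·j97 + 400 = -9009 + j1513.2 → |·| ≈ 9135.2, ∠ ≈ 170.47°
|G| = 8000 / 9135.2 ≈ 0.87573
Gain = 20 log₁₀(0.87573) ≈ -1.15 dB
∠G = 0.00° − 170.47° = -170.47°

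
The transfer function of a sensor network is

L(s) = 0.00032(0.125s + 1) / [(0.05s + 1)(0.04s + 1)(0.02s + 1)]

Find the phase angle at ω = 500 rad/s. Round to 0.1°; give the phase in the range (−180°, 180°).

At ω = 500 rad/s:
zero (1 + j500·0.125) = 1 + j62.5 → |·| ≈ 62.508, ∠ ≈ 89.08°
pole (1 + j500·0.05) = 1 + j25 → |·| ≈ 25.02, ∠ ≈ 87.71°
pole (1 + j500·0.04) = 1 + j20 → |·| ≈ 20.025, ∠ ≈ 87.14°
pole (1 + j500·0.02) = 1 + j10 → |·| ≈ 10.05, ∠ ≈ 84.29°
∠L = (89.08°) − (87.71° + 87.14° + 84.29°) = -170.06°

-170.1°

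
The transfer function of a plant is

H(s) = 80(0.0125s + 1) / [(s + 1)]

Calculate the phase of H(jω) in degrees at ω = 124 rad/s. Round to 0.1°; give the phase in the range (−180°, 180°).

-32.4°

At ω = 124 rad/s:
zero (1 + j124·0.0125) = 1 + j1.55 → |·| ≈ 1.8446, ∠ ≈ 57.17°
pole (1 + j124·1) = 1 + j124 → |·| ≈ 124, ∠ ≈ 89.54°
∠H = (57.17°) − (89.54°) = -32.37°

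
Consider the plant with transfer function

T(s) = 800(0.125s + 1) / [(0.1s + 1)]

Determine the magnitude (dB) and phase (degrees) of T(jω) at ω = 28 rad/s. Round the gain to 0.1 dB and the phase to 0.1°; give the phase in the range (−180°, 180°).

At ω = 28 rad/s:
zero (1 + j28·0.125) = 1 + j3.5 → |·| ≈ 3.6401, ∠ ≈ 74.05°
pole (1 + j28·0.1) = 1 + j2.8 → |·| ≈ 2.9732, ∠ ≈ 70.35°
|T| = 800 · 3.6401 / (2.9732) ≈ 979.44
Gain = 20 log₁₀(979.44) ≈ 59.82 dB
∠T = (74.05°) − (70.35°) = 3.70°

59.8 dB, 3.7°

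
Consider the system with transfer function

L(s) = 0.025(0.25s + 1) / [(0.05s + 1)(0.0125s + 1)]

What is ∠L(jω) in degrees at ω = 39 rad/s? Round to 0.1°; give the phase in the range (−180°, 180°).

-4.7°

At ω = 39 rad/s:
zero (1 + j39·0.25) = 1 + j9.75 → |·| ≈ 9.8011, ∠ ≈ 84.14°
pole (1 + j39·0.05) = 1 + j1.95 → |·| ≈ 2.1915, ∠ ≈ 62.85°
pole (1 + j39·0.0125) = 1 + j0.4875 → |·| ≈ 1.1125, ∠ ≈ 25.99°
∠L = (84.14°) − (62.85° + 25.99°) = -4.70°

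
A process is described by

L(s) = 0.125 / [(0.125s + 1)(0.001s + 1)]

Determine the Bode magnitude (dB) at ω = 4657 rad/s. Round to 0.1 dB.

-86.9 dB

At ω = 4657 rad/s:
pole (1 + j4657·0.125) = 1 + j582.125 → |·| ≈ 582.13, ∠ ≈ 89.90°
pole (1 + j4657·0.001) = 1 + j4.657 → |·| ≈ 4.7632, ∠ ≈ 77.88°
|L| = 0.125 · 1 / (582.13 · 4.7632) ≈ 4.5081e-05
Gain = 20 log₁₀(4.5081e-05) ≈ -86.92 dB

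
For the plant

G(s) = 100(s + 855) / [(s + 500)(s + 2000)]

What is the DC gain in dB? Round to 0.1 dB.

G(0) = 100·855 / (500·2000) = 0.0855
20 log₁₀(0.0855) ≈ -21.36 dB

-21.4 dB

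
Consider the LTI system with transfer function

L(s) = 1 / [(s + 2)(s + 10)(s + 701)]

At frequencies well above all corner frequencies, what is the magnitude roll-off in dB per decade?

-60 dB/decade

Each pole contributes −20 dB/decade at high frequency; each zero contributes +20 dB/decade.
Net: 0 zero(s) − 3 pole(s) → -60 dB/decade.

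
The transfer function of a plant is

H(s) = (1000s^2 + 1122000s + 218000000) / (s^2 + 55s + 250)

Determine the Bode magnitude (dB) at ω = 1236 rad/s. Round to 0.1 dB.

61.9 dB

Substitute s = j1236:
Numerator: 1000(j1236)^2 + 1122000(j1236) + 218000000 = -1309696000 + j1386792000
Denominator: (j1236)^2 + 55(j1236) + 250 = -1527446 + j67980
|N| = √(1309696000² + 1386792000²) ≈ 1.9075e+09, ∠N ≈ 133.36°
|D| = √(1527446² + 67980²) ≈ 1.529e+06, ∠D ≈ 177.45°
|H| = 1.9075e+09 / 1.529e+06 ≈ 1247.5
Gain = 20 log₁₀(1247.5) ≈ 61.92 dB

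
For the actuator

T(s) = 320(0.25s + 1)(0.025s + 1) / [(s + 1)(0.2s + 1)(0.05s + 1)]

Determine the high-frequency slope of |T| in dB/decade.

-20 dB/decade

Each pole contributes −20 dB/decade at high frequency; each zero contributes +20 dB/decade.
Net: 2 zero(s) − 3 pole(s) → -20 dB/decade.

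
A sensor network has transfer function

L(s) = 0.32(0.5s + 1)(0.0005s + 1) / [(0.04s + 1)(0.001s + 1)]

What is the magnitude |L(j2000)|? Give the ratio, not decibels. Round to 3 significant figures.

At ω = 2000 rad/s:
zero (1 + j2000·0.5) = 1 + j1000 → |·| ≈ 1000, ∠ ≈ 89.94°
zero (1 + j2000·0.0005) = 1 + j1 → |·| ≈ 1.4142, ∠ ≈ 45.00°
pole (1 + j2000·0.04) = 1 + j80 → |·| ≈ 80.006, ∠ ≈ 89.28°
pole (1 + j2000·0.001) = 1 + j2 → |·| ≈ 2.2361, ∠ ≈ 63.43°
|L| = 0.32 · 1000 · 1.4142 / (80.006 · 2.2361) ≈ 2.5296

2.53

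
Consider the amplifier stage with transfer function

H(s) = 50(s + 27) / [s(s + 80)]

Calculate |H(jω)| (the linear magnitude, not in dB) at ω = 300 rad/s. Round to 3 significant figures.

At s = jω = j300:
zero (s+27): 27 + j300 → |·| = √(27²+300²) = √90729 ≈ 301.21, ∠ = arctan(300/27) ≈ 84.86°
pole (s+80): 80 + j300 → |·| = √(80²+300²) = √96400 ≈ 310.48, ∠ = arctan(300/80) ≈ 75.07°
pole at origin: |s| = 300, ∠ = 90.00° (in denominator)
|H| = 50 · 301.21 / 93144 ≈ 0.16169

0.162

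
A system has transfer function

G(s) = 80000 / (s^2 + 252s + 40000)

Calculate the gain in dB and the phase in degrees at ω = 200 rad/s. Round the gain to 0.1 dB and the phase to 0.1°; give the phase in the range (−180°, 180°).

4.0 dB, -90.0°

At s = jω = j200:
quadratic: (j200)² + 252·j200 + 40000 = 0 + j50400 → |·| ≈ 50400, ∠ ≈ 90.00°
|G| = 80000 / 50400 ≈ 1.5873
Gain = 20 log₁₀(1.5873) ≈ 4.01 dB
∠G = 0.00° − 90.00° = -90.00°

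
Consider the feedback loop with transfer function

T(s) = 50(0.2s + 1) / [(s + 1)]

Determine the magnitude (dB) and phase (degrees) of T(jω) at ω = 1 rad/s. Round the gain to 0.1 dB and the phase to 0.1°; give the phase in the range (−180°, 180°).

31.1 dB, -33.7°

At ω = 1 rad/s:
zero (1 + j1·0.2) = 1 + j0.2 → |·| ≈ 1.0198, ∠ ≈ 11.31°
pole (1 + j1·1) = 1 + j1 → |·| ≈ 1.4142, ∠ ≈ 45.00°
|T| = 50 · 1.0198 / (1.4142) ≈ 36.056
Gain = 20 log₁₀(36.056) ≈ 31.14 dB
∠T = (11.31°) − (45.00°) = -33.69°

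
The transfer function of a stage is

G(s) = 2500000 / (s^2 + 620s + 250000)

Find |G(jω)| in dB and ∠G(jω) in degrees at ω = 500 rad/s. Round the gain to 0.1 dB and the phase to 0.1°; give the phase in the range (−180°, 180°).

At s = jω = j500:
quadratic: (j500)² + 620·j500 + 250000 = 0 + j310000 → |·| ≈ 3.1e+05, ∠ ≈ 90.00°
|G| = 2500000 / 3.1e+05 ≈ 8.0645
Gain = 20 log₁₀(8.0645) ≈ 18.13 dB
∠G = 0.00° − 90.00° = -90.00°

18.1 dB, -90.0°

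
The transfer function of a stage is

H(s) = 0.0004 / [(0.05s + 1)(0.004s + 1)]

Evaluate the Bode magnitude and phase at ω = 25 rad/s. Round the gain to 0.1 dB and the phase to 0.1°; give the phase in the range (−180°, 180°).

-72.1 dB, -57.1°

At ω = 25 rad/s:
pole (1 + j25·0.05) = 1 + j1.25 → |·| ≈ 1.6008, ∠ ≈ 51.34°
pole (1 + j25·0.004) = 1 + j0.1 → |·| ≈ 1.005, ∠ ≈ 5.71°
|H| = 0.0004 · 1 / (1.6008 · 1.005) ≈ 0.00024863
Gain = 20 log₁₀(0.00024863) ≈ -72.09 dB
∠H = (0°) − (51.34° + 5.71°) = -57.05°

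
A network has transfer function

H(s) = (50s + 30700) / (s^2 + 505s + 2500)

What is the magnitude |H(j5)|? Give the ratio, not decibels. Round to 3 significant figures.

8.68

Substitute s = j5:
Numerator: 50(j5) + 30700 = 30700 + j250
Denominator: (j5)^2 + 505(j5) + 2500 = 2475 + j2525
|N| = √(30700² + 250²) ≈ 30701, ∠N ≈ 0.47°
|D| = √(2475² + 2525²) ≈ 3535.7, ∠D ≈ 45.57°
|H| = 30701 / 3535.7 ≈ 8.6831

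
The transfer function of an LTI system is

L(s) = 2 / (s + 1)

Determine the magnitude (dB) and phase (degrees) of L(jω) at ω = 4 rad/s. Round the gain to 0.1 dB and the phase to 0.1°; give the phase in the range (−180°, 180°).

At s = jω = j4:
pole (s+1): 1 + j4 → |·| = √(1²+4²) = √17 ≈ 4.1231, ∠ = arctan(4/1) ≈ 75.96°
|L| = 2 / 4.1231 ≈ 0.48507
Gain = 20 log₁₀(0.48507) ≈ -6.28 dB
∠L = 0.00° − 75.96° = -75.96°

-6.3 dB, -76.0°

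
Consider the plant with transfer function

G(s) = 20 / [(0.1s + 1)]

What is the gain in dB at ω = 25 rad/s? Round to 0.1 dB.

At ω = 25 rad/s:
pole (1 + j25·0.1) = 1 + j2.5 → |·| ≈ 2.6926, ∠ ≈ 68.20°
|G| = 20 · 1 / (2.6926) ≈ 7.4278
Gain = 20 log₁₀(7.4278) ≈ 17.42 dB

17.4 dB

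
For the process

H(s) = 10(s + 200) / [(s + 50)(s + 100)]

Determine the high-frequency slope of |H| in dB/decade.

Each pole contributes −20 dB/decade at high frequency; each zero contributes +20 dB/decade.
Net: 1 zero(s) − 2 pole(s) → -20 dB/decade.

-20 dB/decade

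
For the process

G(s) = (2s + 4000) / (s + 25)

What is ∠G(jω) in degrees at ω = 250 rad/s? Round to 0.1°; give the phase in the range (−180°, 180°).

Substitute s = j250:
Numerator: 2(j250) + 4000 = 4000 + j500
Denominator: (j250) + 25 = 25 + j250
|N| = √(4000² + 500²) ≈ 4031.1, ∠N ≈ 7.13°
|D| = √(25² + 250²) ≈ 251.25, ∠D ≈ 84.29°
∠G = 7.13° − 84.29° = -77.16°

-77.2°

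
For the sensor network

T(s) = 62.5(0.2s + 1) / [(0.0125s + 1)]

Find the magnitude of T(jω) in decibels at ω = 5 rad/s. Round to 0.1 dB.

At ω = 5 rad/s:
zero (1 + j5·0.2) = 1 + j1 → |·| ≈ 1.4142, ∠ ≈ 45.00°
pole (1 + j5·0.0125) = 1 + j0.0625 → |·| ≈ 1.002, ∠ ≈ 3.58°
|T| = 62.5 · 1.4142 / (1.002) ≈ 88.211
Gain = 20 log₁₀(88.211) ≈ 38.91 dB

38.9 dB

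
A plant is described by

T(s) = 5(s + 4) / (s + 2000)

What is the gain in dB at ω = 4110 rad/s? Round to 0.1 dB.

13.1 dB

At s = jω = j4110:
zero (s+4): 4 + j4110 → |·| = √(4²+4110²) = √16892116 ≈ 4110, ∠ = arctan(4110/4) ≈ 89.94°
pole (s+2000): 2000 + j4110 → |·| = √(2000²+4110²) = √20892100 ≈ 4570.8, ∠ = arctan(4110/2000) ≈ 64.05°
|T| = 5 · 4110 / 4570.8 ≈ 4.4959
Gain = 20 log₁₀(4.4959) ≈ 13.06 dB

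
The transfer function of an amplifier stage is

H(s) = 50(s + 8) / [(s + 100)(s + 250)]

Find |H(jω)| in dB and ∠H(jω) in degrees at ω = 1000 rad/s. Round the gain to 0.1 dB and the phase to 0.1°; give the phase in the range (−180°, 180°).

At s = jω = j1000:
zero (s+8): 8 + j1000 → |·| = √(8²+1000²) = √1000064 ≈ 1000, ∠ = arctan(1000/8) ≈ 89.54°
pole (s+100): 100 + j1000 → |·| = √(100²+1000²) = √1010000 ≈ 1005, ∠ = arctan(1000/100) ≈ 84.29°
pole (s+250): 250 + j1000 → |·| = √(250²+1000²) = √1062500 ≈ 1030.8, ∠ = arctan(1000/250) ≈ 75.96°
|H| = 50 · 1000 / 1.036e+06 ≈ 0.048263
Gain = 20 log₁₀(0.048263) ≈ -26.33 dB
∠H = 89.54° − 160.25° = -70.71°

-26.3 dB, -70.7°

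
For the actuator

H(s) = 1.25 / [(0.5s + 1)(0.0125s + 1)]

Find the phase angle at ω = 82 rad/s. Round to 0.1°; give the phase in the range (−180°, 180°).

At ω = 82 rad/s:
pole (1 + j82·0.5) = 1 + j41 → |·| ≈ 41.012, ∠ ≈ 88.60°
pole (1 + j82·0.0125) = 1 + j1.025 → |·| ≈ 1.432, ∠ ≈ 45.71°
∠H = (0°) − (88.60° + 45.71°) = -134.31°

-134.3°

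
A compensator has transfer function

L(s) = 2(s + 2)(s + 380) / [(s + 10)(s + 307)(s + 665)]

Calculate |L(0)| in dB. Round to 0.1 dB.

L(0) = 2·2·380 / (10·307·665) ≈ 0.00074453
20 log₁₀(0.00074453) ≈ -62.56 dB

-62.6 dB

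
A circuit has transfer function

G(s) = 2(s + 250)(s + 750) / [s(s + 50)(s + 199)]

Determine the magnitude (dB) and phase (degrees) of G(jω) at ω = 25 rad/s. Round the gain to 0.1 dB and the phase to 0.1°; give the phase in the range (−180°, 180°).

At s = jω = j25:
zero (s+250): 250 + j25 → |·| = √(250²+25²) = √63125 ≈ 251.25, ∠ = arctan(25/250) ≈ 5.71°
zero (s+750): 750 + j25 → |·| = √(750²+25²) = √563125 ≈ 750.42, ∠ = arctan(25/750) ≈ 1.91°
pole (s+50): 50 + j25 → |·| = √(50²+25²) = √3125 ≈ 55.902, ∠ = arctan(25/50) ≈ 26.57°
pole (s+199): 199 + j25 → |·| = √(199²+25²) = √40226 ≈ 200.56, ∠ = arctan(25/199) ≈ 7.16°
pole at origin: |s| = 25, ∠ = 90.00° (in denominator)
|G| = 2 · 1.8854e+05 / 2.8029e+05 ≈ 1.3453
Gain = 20 log₁₀(1.3453) ≈ 2.58 dB
∠G = 7.62° − 123.73° = -116.11°

2.6 dB, -116.1°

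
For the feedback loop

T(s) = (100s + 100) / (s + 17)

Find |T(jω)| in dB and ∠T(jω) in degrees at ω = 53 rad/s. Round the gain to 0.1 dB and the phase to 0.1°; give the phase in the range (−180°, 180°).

39.6 dB, 16.7°

Substitute s = j53:
Numerator: 100(j53) + 100 = 100 + j5300
Denominator: (j53) + 17 = 17 + j53
|N| = √(100² + 5300²) ≈ 5300.9, ∠N ≈ 88.92°
|D| = √(17² + 53²) ≈ 55.66, ∠D ≈ 72.22°
|T| = 5300.9 / 55.66 ≈ 95.237
Gain = 20 log₁₀(95.237) ≈ 39.58 dB
∠T = 88.92° − 72.22° = 16.70°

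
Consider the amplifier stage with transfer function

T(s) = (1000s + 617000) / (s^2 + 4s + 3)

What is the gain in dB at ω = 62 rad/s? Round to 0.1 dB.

44.1 dB

Substitute s = j62:
Numerator: 1000(j62) + 617000 = 617000 + j62000
Denominator: (j62)^2 + 4(j62) + 3 = -3841 + j248
|N| = √(617000² + 62000²) ≈ 6.2011e+05, ∠N ≈ 5.74°
|D| = √(3841² + 248²) ≈ 3849, ∠D ≈ 176.31°
|T| = 6.2011e+05 / 3849 ≈ 161.11
Gain = 20 log₁₀(161.11) ≈ 44.14 dB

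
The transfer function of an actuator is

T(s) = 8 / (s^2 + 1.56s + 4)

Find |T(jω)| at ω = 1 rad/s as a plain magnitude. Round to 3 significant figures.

At s = jω = j1:
quadratic: (j1)² + 1.56·j1 + 4 = 3 + j1.56 → |·| ≈ 3.3814, ∠ ≈ 27.47°
|T| = 8 / 3.3814 ≈ 2.3659

2.37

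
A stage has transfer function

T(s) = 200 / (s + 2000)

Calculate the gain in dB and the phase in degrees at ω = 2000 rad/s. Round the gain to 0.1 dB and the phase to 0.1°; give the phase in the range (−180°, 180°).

At s = jω = j2000:
pole (s+2000): 2000 + j2000 → |·| = √(2000²+2000²) = √8000000 ≈ 2828.4, ∠ = arctan(2000/2000) ≈ 45.00°
|T| = 200 / 2828.4 ≈ 0.070711
Gain = 20 log₁₀(0.070711) ≈ -23.01 dB
∠T = 0.00° − 45.00° = -45.00°

-23.0 dB, -45.0°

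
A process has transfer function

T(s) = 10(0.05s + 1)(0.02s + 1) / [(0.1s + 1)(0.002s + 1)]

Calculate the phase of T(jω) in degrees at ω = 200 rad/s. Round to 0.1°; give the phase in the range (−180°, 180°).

At ω = 200 rad/s:
zero (1 + j200·0.05) = 1 + j10 → |·| ≈ 10.05, ∠ ≈ 84.29°
zero (1 + j200·0.02) = 1 + j4 → |·| ≈ 4.1231, ∠ ≈ 75.96°
pole (1 + j200·0.1) = 1 + j20 → |·| ≈ 20.025, ∠ ≈ 87.14°
pole (1 + j200·0.002) = 1 + j0.4 → |·| ≈ 1.077, ∠ ≈ 21.80°
∠T = (84.29° + 75.96°) − (87.14° + 21.80°) = 51.31°

51.3°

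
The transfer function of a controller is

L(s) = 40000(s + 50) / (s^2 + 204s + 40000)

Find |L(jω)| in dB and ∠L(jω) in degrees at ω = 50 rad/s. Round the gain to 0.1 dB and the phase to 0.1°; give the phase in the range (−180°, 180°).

At s = jω = j50:
zero (s+50): 50 + j50 → |·| = √(50²+50²) = √5000 ≈ 70.711, ∠ = arctan(50/50) ≈ 45.00°
quadratic: (j50)² + 204·j50 + 40000 = 37500 + j10200 → |·| ≈ 38862, ∠ ≈ 15.22°
|L| = 40000 · 70.711 / 38862 ≈ 72.782
Gain = 20 log₁₀(72.782) ≈ 37.24 dB
∠L = 45.00° − 15.22° = 29.78°

37.2 dB, 29.8°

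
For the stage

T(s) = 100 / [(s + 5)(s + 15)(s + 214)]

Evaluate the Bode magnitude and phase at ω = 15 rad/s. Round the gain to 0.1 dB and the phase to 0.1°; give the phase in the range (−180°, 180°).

At s = jω = j15:
pole (s+5): 5 + j15 → |·| = √(5²+15²) = √250 ≈ 15.811, ∠ = arctan(15/5) ≈ 71.57°
pole (s+15): 15 + j15 → |·| = √(15²+15²) = √450 ≈ 21.213, ∠ = arctan(15/15) ≈ 45.00°
pole (s+214): 214 + j15 → |·| = √(214²+15²) = √46021 ≈ 214.53, ∠ = arctan(15/214) ≈ 4.01°
|T| = 100 / 71953 ≈ 0.0013898
Gain = 20 log₁₀(0.0013898) ≈ -57.14 dB
∠T = 0.00° − 120.58° = -120.58°

-57.1 dB, -120.6°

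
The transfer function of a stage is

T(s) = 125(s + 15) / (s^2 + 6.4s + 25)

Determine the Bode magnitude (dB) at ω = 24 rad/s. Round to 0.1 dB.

15.8 dB

At s = jω = j24:
zero (s+15): 15 + j24 → |·| = √(15²+24²) = √801 ≈ 28.302, ∠ = arctan(24/15) ≈ 57.99°
quadratic: (j24)² + 6.4·j24 + 25 = -551 + j153.6 → |·| ≈ 572.01, ∠ ≈ 164.42°
|T| = 125 · 28.302 / 572.01 ≈ 6.1848
Gain = 20 log₁₀(6.1848) ≈ 15.83 dB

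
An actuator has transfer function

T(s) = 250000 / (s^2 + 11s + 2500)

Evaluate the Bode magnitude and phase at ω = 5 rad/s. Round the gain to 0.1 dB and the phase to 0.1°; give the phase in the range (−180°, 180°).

40.1 dB, -1.3°

At s = jω = j5:
quadratic: (j5)² + 11·j5 + 2500 = 2475 + j55 → |·| ≈ 2475.6, ∠ ≈ 1.27°
|T| = 250000 / 2475.6 ≈ 100.99
Gain = 20 log₁₀(100.99) ≈ 40.09 dB
∠T = 0.00° − 1.27° = -1.27°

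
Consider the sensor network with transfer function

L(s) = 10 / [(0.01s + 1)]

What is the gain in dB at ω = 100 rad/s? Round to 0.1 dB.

At ω = 100 rad/s:
pole (1 + j100·0.01) = 1 + j1 → |·| ≈ 1.4142, ∠ ≈ 45.00°
|L| = 10 · 1 / (1.4142) ≈ 7.0711
Gain = 20 log₁₀(7.0711) ≈ 16.99 dB

17.0 dB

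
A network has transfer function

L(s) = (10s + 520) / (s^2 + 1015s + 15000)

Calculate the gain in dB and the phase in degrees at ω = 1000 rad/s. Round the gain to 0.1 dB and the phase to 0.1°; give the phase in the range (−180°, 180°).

Substitute s = j1000:
Numerator: 10(j1000) + 520 = 520 + j10000
Denominator: (j1000)^2 + 1015(j1000) + 15000 = -985000 + j1015000
|N| = √(520² + 10000²) ≈ 10014, ∠N ≈ 87.02°
|D| = √(985000² + 1015000²) ≈ 1.4144e+06, ∠D ≈ 134.14°
|L| = 10014 / 1.4144e+06 ≈ 0.00708
Gain = 20 log₁₀(0.00708) ≈ -43.00 dB
∠L = 87.02° − 134.14° = -47.12°

-43.0 dB, -47.1°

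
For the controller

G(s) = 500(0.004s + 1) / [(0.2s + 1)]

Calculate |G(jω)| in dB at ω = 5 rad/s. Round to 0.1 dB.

At ω = 5 rad/s:
zero (1 + j5·0.004) = 1 + j0.02 → |·| ≈ 1.0002, ∠ ≈ 1.15°
pole (1 + j5·0.2) = 1 + j1 → |·| ≈ 1.4142, ∠ ≈ 45.00°
|G| = 500 · 1.0002 / (1.4142) ≈ 353.63
Gain = 20 log₁₀(353.63) ≈ 50.97 dB

51.0 dB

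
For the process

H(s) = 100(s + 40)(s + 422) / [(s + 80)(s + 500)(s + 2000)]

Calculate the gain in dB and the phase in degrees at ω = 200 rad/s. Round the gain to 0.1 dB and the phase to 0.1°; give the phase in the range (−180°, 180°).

-27.8 dB, 8.3°

At s = jω = j200:
zero (s+40): 40 + j200 → |·| = √(40²+200²) = √41600 ≈ 203.96, ∠ = arctan(200/40) ≈ 78.69°
zero (s+422): 422 + j200 → |·| = √(422²+200²) = √218084 ≈ 466.99, ∠ = arctan(200/422) ≈ 25.36°
pole (s+80): 80 + j200 → |·| = √(80²+200²) = √46400 ≈ 215.41, ∠ = arctan(200/80) ≈ 68.20°
pole (s+500): 500 + j200 → |·| = √(500²+200²) = √290000 ≈ 538.52, ∠ = arctan(200/500) ≈ 21.80°
pole (s+2000): 2000 + j200 → |·| = √(2000²+200²) = √4040000 ≈ 2010, ∠ = arctan(200/2000) ≈ 5.71°
|H| = 100 · 95247 / 2.3317e+08 ≈ 0.040849
Gain = 20 log₁₀(0.040849) ≈ -27.78 dB
∠H = 104.05° − 95.71° = 8.34°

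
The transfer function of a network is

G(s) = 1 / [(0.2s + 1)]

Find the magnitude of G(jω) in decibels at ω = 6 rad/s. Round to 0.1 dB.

At ω = 6 rad/s:
pole (1 + j6·0.2) = 1 + j1.2 → |·| ≈ 1.562, ∠ ≈ 50.19°
|G| = 1 · 1 / (1.562) ≈ 0.6402
Gain = 20 log₁₀(0.6402) ≈ -3.87 dB

-3.9 dB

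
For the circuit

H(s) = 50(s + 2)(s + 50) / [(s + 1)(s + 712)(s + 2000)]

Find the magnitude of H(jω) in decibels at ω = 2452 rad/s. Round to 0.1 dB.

-36.4 dB

At s = jω = j2452:
zero (s+2): 2 + j2452 → |·| = √(2²+2452²) = √6012308 ≈ 2452, ∠ = arctan(2452/2) ≈ 89.95°
zero (s+50): 50 + j2452 → |·| = √(50²+2452²) = √6014804 ≈ 2452.5, ∠ = arctan(2452/50) ≈ 88.83°
pole (s+1): 1 + j2452 → |·| = √(1²+2452²) = √6012305 ≈ 2452, ∠ = arctan(2452/1) ≈ 89.98°
pole (s+712): 712 + j2452 → |·| = √(712²+2452²) = √6519248 ≈ 2553.3, ∠ = arctan(2452/712) ≈ 73.81°
pole (s+2000): 2000 + j2452 → |·| = √(2000²+2452²) = √10012304 ≈ 3164.2, ∠ = arctan(2452/2000) ≈ 50.80°
|H| = 50 · 6.0135e+06 / 1.981e+10 ≈ 0.015178
Gain = 20 log₁₀(0.015178) ≈ -36.38 dB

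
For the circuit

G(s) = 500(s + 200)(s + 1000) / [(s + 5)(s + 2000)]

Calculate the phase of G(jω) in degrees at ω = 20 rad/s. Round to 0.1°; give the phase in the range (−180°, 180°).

-69.7°

At s = jω = j20:
zero (s+200): 200 + j20 → |·| = √(200²+20²) = √40400 ≈ 201, ∠ = arctan(20/200) ≈ 5.71°
zero (s+1000): 1000 + j20 → |·| = √(1000²+20²) = √1000400 ≈ 1000.2, ∠ = arctan(20/1000) ≈ 1.15°
pole (s+5): 5 + j20 → |·| = √(5²+20²) = √425 ≈ 20.616, ∠ = arctan(20/5) ≈ 75.96°
pole (s+2000): 2000 + j20 → |·| = √(2000²+20²) = √4000400 ≈ 2000.1, ∠ = arctan(20/2000) ≈ 0.57°
∠G = 6.86° − 76.53° = -69.67°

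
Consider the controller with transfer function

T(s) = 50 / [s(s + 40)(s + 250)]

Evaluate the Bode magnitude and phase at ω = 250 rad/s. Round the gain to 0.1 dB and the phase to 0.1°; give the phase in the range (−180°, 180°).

-113.0 dB, 144.1°

At s = jω = j250:
pole (s+40): 40 + j250 → |·| = √(40²+250²) = √64100 ≈ 253.18, ∠ = arctan(250/40) ≈ 80.91°
pole (s+250): 250 + j250 → |·| = √(250²+250²) = √125000 ≈ 353.55, ∠ = arctan(250/250) ≈ 45.00°
pole at origin: |s| = 250, ∠ = 90.00° (in denominator)
|T| = 50 / 2.2378e+07 ≈ 2.2343e-06
Gain = 20 log₁₀(2.2343e-06) ≈ -113.02 dB
∠T = 0.00° − 215.91° = -215.91° ≡ 144.09° (principal value)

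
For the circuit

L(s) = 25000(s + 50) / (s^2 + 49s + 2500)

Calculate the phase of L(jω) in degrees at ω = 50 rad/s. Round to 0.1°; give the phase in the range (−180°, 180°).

-45.0°

At s = jω = j50:
zero (s+50): 50 + j50 → |·| = √(50²+50²) = √5000 ≈ 70.711, ∠ = arctan(50/50) ≈ 45.00°
quadratic: (j50)² + 49·j50 + 2500 = 0 + j2450 → |·| ≈ 2450, ∠ ≈ 90.00°
∠L = 45.00° − 90.00° = -45.00°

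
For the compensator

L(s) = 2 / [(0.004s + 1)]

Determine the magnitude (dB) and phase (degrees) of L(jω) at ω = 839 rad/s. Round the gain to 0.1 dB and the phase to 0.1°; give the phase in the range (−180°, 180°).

At ω = 839 rad/s:
pole (1 + j839·0.004) = 1 + j3.356 → |·| ≈ 3.5018, ∠ ≈ 73.41°
|L| = 2 · 1 / (3.5018) ≈ 0.57113
Gain = 20 log₁₀(0.57113) ≈ -4.87 dB
∠L = (0°) − (73.41°) = -73.41°

-4.9 dB, -73.4°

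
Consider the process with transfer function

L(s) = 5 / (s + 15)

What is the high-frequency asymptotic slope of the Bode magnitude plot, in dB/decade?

-20 dB/decade

Each pole contributes −20 dB/decade at high frequency; each zero contributes +20 dB/decade.
Net: 0 zero(s) − 1 pole(s) → -20 dB/decade.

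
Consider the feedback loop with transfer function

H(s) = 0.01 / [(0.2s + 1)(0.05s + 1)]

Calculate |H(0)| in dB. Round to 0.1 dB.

-40.0 dB

H(0) = 0.01 · 1 / 1 = 0.01
20 log₁₀(0.01) ≈ -40.00 dB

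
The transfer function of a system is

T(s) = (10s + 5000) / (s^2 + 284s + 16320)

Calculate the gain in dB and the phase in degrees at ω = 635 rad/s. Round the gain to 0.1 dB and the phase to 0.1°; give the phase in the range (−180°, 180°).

Substitute s = j635:
Numerator: 10(j635) + 5000 = 5000 + j6350
Denominator: (j635)^2 + 284(j635) + 16320 = -386905 + j180340
|N| = √(5000² + 6350²) ≈ 8082.2, ∠N ≈ 51.78°
|D| = √(386905² + 180340²) ≈ 4.2687e+05, ∠D ≈ 155.01°
|T| = 8082.2 / 4.2687e+05 ≈ 0.018934
Gain = 20 log₁₀(0.018934) ≈ -34.46 dB
∠T = 51.78° − 155.01° = -103.23°

-34.5 dB, -103.2°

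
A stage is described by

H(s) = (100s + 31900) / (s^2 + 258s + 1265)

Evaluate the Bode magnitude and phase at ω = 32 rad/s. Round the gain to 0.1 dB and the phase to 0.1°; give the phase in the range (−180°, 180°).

11.8 dB, -82.6°

Substitute s = j32:
Numerator: 100(j32) + 31900 = 31900 + j3200
Denominator: (j32)^2 + 258(j32) + 1265 = 241 + j8256
|N| = √(31900² + 3200²) ≈ 32060, ∠N ≈ 5.73°
|D| = √(241² + 8256²) ≈ 8259.5, ∠D ≈ 88.33°
|H| = 32060 / 8259.5 ≈ 3.8816
Gain = 20 log₁₀(3.8816) ≈ 11.78 dB
∠H = 5.73° − 88.33° = -82.60°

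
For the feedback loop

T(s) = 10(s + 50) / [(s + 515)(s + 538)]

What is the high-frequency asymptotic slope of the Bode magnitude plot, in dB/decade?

-20 dB/decade

Each pole contributes −20 dB/decade at high frequency; each zero contributes +20 dB/decade.
Net: 1 zero(s) − 2 pole(s) → -20 dB/decade.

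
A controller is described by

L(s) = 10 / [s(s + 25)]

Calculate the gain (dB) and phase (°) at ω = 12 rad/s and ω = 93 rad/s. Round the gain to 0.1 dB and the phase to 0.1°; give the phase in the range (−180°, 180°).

At s = jω = j12:
pole (s+25): 25 + j12 → |·| = √(25²+12²) = √769 ≈ 27.731, ∠ = arctan(12/25) ≈ 25.64°
pole at origin: |s| = 12, ∠ = 90.00° (in denominator)
|L| = 10 / 332.77 ≈ 0.030051
Gain = 20 log₁₀(0.030051) ≈ -30.44 dB
∠L = 0.00° − 115.64° = -115.64°

At s = jω = j93:
pole (s+25): 25 + j93 → |·| = √(25²+93²) = √9274 ≈ 96.302, ∠ = arctan(93/25) ≈ 74.95°
pole at origin: |s| = 93, ∠ = 90.00° (in denominator)
|L| = 10 / 8956.1 ≈ 0.0011166
Gain = 20 log₁₀(0.0011166) ≈ -59.04 dB
∠L = 0.00° − 164.95° = -164.95°

ω = 12: -30.4 dB, -115.6°; ω = 93: -59.0 dB, -165.0°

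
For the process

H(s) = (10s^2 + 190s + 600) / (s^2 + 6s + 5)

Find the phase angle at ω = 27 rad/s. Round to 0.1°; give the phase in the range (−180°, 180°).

Substitute s = j27:
Numerator: 10(j27)^2 + 190(j27) + 600 = -6690 + j5130
Denominator: (j27)^2 + 6(j27) + 5 = -724 + j162
|N| = √(6690² + 5130²) ≈ 8430.5, ∠N ≈ 142.52°
|D| = √(724² + 162²) ≈ 741.9, ∠D ≈ 167.39°
∠H = 142.52° − 167.39° = -24.87°

-24.9°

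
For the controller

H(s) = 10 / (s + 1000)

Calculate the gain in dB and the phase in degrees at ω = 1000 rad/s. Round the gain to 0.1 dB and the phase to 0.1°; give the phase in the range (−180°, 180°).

-43.0 dB, -45.0°

Substitute s = j1000:
Numerator: 10 = 10 + j0
Denominator: (j1000) + 1000 = 1000 + j1000
|N| = √(10² + 0²) ≈ 10, ∠N ≈ 0.00°
|D| = √(1000² + 1000²) ≈ 1414.2, ∠D ≈ 45.00°
|H| = 10 / 1414.2 ≈ 0.0070711
Gain = 20 log₁₀(0.0070711) ≈ -43.01 dB
∠H = 0.00° − 45.00° = -45.00°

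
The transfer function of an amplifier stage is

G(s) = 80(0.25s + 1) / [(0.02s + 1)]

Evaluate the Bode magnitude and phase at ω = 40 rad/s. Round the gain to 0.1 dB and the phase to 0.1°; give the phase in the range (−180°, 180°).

At ω = 40 rad/s:
zero (1 + j40·0.25) = 1 + j10 → |·| ≈ 10.05, ∠ ≈ 84.29°
pole (1 + j40·0.02) = 1 + j0.8 → |·| ≈ 1.2806, ∠ ≈ 38.66°
|G| = 80 · 10.05 / (1.2806) ≈ 627.83
Gain = 20 log₁₀(627.83) ≈ 55.96 dB
∠G = (84.29°) − (38.66°) = 45.63°

56.0 dB, 45.6°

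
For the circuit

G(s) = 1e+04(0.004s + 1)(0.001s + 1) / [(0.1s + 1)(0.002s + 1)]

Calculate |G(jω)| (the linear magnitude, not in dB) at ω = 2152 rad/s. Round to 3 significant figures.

At ω = 2152 rad/s:
zero (1 + j2152·0.004) = 1 + j8.608 → |·| ≈ 8.6659, ∠ ≈ 83.37°
zero (1 + j2152·0.001) = 1 + j2.152 → |·| ≈ 2.373, ∠ ≈ 65.08°
pole (1 + j2152·0.1) = 1 + j215.2 → |·| ≈ 215.2, ∠ ≈ 89.73°
pole (1 + j2152·0.002) = 1 + j4.304 → |·| ≈ 4.4186, ∠ ≈ 76.92°
|G| = 1e+04 · 8.6659 · 2.373 / (215.2 · 4.4186) ≈ 216.26

216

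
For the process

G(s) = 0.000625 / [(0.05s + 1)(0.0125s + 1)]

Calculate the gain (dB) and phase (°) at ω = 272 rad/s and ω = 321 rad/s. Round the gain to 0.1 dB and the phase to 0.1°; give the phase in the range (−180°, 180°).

At ω = 272 rad/s:
pole (1 + j272·0.05) = 1 + j13.6 → |·| ≈ 13.637, ∠ ≈ 85.79°
pole (1 + j272·0.0125) = 1 + j3.4 → |·| ≈ 3.544, ∠ ≈ 73.61°
|G| = 0.000625 · 1 / (13.637 · 3.544) ≈ 1.2932e-05
Gain = 20 log₁₀(1.2932e-05) ≈ -97.77 dB
∠G = (0°) − (85.79° + 73.61°) = -159.40°

At ω = 321 rad/s:
pole (1 + j321·0.05) = 1 + j16.05 → |·| ≈ 16.081, ∠ ≈ 86.43°
pole (1 + j321·0.0125) = 1 + j4.0125 → |·| ≈ 4.1352, ∠ ≈ 76.01°
|G| = 0.000625 · 1 / (16.081 · 4.1352) ≈ 9.3988e-06
Gain = 20 log₁₀(9.3988e-06) ≈ -100.54 dB
∠G = (0°) − (86.43° + 76.01°) = -162.44°

ω = 272: -97.8 dB, -159.4°; ω = 321: -100.5 dB, -162.4°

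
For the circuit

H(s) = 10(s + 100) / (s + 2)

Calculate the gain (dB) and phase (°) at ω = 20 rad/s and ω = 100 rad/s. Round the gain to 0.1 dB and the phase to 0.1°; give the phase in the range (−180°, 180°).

At s = jω = j20:
zero (s+100): 100 + j20 → |·| = √(100²+20²) = √10400 ≈ 101.98, ∠ = arctan(20/100) ≈ 11.31°
pole (s+2): 2 + j20 → |·| = √(2²+20²) = √404 ≈ 20.1, ∠ = arctan(20/2) ≈ 84.29°
|H| = 10 · 101.98 / 20.1 ≈ 50.736
Gain = 20 log₁₀(50.736) ≈ 34.11 dB
∠H = 11.31° − 84.29° = -72.98°

At s = jω = j100:
zero (s+100): 100 + j100 → |·| = √(100²+100²) = √20000 ≈ 141.42, ∠ = arctan(100/100) ≈ 45.00°
pole (s+2): 2 + j100 → |·| = √(2²+100²) = √10004 ≈ 100.02, ∠ = arctan(100/2) ≈ 88.85°
|H| = 10 · 141.42 / 100.02 ≈ 14.139
Gain = 20 log₁₀(14.139) ≈ 23.01 dB
∠H = 45.00° − 88.85° = -43.85°

ω = 20: 34.1 dB, -73.0°; ω = 100: 23.0 dB, -43.9°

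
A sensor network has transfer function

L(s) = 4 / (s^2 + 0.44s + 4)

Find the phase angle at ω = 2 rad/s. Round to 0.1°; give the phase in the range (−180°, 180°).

At s = jω = j2:
quadratic: (j2)² + 0.44·j2 + 4 = 0 + j0.88 → |·| ≈ 0.88, ∠ ≈ 90.00°
∠L = 0.00° − 90.00° = -90.00°

-90.0°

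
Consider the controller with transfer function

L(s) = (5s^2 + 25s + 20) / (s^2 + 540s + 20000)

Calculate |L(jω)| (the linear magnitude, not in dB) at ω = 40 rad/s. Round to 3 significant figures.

Substitute s = j40:
Numerator: 5(j40)^2 + 25(j40) + 20 = -7980 + j1000
Denominator: (j40)^2 + 540(j40) + 20000 = 18400 + j21600
|N| = √(7980² + 1000²) ≈ 8042.4, ∠N ≈ 172.86°
|D| = √(18400² + 21600²) ≈ 28375, ∠D ≈ 49.57°
|L| = 8042.4 / 28375 ≈ 0.28343

0.283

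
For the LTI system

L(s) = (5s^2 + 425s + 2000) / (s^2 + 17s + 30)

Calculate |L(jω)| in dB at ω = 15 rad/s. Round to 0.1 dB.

Substitute s = j15:
Numerator: 5(j15)^2 + 425(j15) + 2000 = 875 + j6375
Denominator: (j15)^2 + 17(j15) + 30 = -195 + j255
|N| = √(875² + 6375²) ≈ 6434.8, ∠N ≈ 82.18°
|D| = √(195² + 255²) ≈ 321.01, ∠D ≈ 127.41°
|L| = 6434.8 / 321.01 ≈ 20.045
Gain = 20 log₁₀(20.045) ≈ 26.04 dB

26.0 dB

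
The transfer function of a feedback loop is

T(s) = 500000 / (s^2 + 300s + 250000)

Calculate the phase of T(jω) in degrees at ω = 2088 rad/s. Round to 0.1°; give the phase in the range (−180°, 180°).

-171.3°

At s = jω = j2088:
quadratic: (j2088)² + 300·j2088 + 250000 = -4109744 + j626400 → |·| ≈ 4.1572e+06, ∠ ≈ 171.33°
∠T = 0.00° − 171.33° = -171.33°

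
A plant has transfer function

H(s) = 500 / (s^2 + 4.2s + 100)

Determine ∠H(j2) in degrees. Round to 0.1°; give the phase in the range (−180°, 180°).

-5.0°

At s = jω = j2:
quadratic: (j2)² + 4.2·j2 + 100 = 96 + j8.4 → |·| ≈ 96.367, ∠ ≈ 5.00°
∠H = 0.00° − 5.00° = -5.00°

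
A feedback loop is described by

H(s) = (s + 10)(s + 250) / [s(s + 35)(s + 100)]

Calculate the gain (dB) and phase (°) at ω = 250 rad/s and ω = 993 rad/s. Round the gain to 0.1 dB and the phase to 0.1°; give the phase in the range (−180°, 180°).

ω = 250: -45.7 dB, -107.5°; ω = 993: -59.7 dB, -96.9°

At s = jω = j250:
zero (s+10): 10 + j250 → |·| = √(10²+250²) = √62600 ≈ 250.2, ∠ = arctan(250/10) ≈ 87.71°
zero (s+250): 250 + j250 → |·| = √(250²+250²) = √125000 ≈ 353.55, ∠ = arctan(250/250) ≈ 45.00°
pole (s+35): 35 + j250 → |·| = √(35²+250²) = √63725 ≈ 252.44, ∠ = arctan(250/35) ≈ 82.03°
pole (s+100): 100 + j250 → |·| = √(100²+250²) = √72500 ≈ 269.26, ∠ = arctan(250/100) ≈ 68.20°
pole at origin: |s| = 250, ∠ = 90.00° (in denominator)
|H| = 1 · 88458 / 1.6993e+07 ≈ 0.0052056
Gain = 20 log₁₀(0.0052056) ≈ -45.67 dB
∠H = 132.71° − 240.23° = -107.52°

At s = jω = j993:
zero (s+10): 10 + j993 → |·| = √(10²+993²) = √986149 ≈ 993.05, ∠ = arctan(993/10) ≈ 89.42°
zero (s+250): 250 + j993 → |·| = √(250²+993²) = √1048549 ≈ 1024, ∠ = arctan(993/250) ≈ 75.87°
pole (s+35): 35 + j993 → |·| = √(35²+993²) = √987274 ≈ 993.62, ∠ = arctan(993/35) ≈ 87.98°
pole (s+100): 100 + j993 → |·| = √(100²+993²) = √996049 ≈ 998.02, ∠ = arctan(993/100) ≈ 84.25°
pole at origin: |s| = 993, ∠ = 90.00° (in denominator)
|H| = 1 · 1.0169e+06 / 9.8471e+08 ≈ 0.0010327
Gain = 20 log₁₀(0.0010327) ≈ -59.72 dB
∠H = 165.29° − 262.23° = -96.94°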